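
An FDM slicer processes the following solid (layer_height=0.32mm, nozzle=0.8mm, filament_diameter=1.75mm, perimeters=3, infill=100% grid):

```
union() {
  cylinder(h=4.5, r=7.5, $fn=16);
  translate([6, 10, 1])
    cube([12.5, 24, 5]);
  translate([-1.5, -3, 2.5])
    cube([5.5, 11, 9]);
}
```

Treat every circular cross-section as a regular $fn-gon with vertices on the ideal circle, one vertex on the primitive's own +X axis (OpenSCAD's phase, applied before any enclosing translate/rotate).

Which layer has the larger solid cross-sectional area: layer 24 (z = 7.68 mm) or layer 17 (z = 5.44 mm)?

layer 17 (z = 5.44 mm)

Layer 24 (z = 7.68): the cylinder is not intersected at this z (z outside [0, 4.5]); the cube at (6, 10) does not reach this height (z outside [1, 6]); the 5.5×11 cube at (-1.5, -3) contributes its full rectangle (area 60.50 mm²); Combining (union): only the 5.5×11 cube at (-1.5, -3) is present, so the union is just that shape — area = 60.50 mm². So its area = 60.50 mm². Layer 17 (z = 5.44): the cylinder is not intersected at this z (z outside [0, 4.5]); the 12.5×24 cube at (6, 10) contributes its full rectangle (area 300.00 mm²); the 5.5×11 cube at (-1.5, -3) contributes its full rectangle (area 60.50 mm²); Merging all regions: the 2 present regions are separate (no shared area or edge), so areas and boundary lengths simply add and each stays a separate island — area = 360.50 mm². So its area = 360.50 mm². Layer 17 is larger (360.50 vs 60.50 mm²).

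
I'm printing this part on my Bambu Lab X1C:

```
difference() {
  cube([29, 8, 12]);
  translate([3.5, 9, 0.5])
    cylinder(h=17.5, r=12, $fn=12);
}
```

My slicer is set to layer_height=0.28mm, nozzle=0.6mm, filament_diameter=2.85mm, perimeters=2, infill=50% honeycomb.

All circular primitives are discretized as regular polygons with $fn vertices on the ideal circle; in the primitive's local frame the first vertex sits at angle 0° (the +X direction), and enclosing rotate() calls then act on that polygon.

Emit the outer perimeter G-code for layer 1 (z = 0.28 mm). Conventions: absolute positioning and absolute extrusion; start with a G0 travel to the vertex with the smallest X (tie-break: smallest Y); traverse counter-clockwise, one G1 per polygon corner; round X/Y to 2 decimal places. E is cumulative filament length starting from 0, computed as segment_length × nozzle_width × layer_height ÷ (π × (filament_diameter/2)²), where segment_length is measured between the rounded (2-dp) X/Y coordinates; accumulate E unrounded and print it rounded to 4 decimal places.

G0 X0.00 Y0.00 Z0.28
G1 X29.00 Y0.00 E0.7637
G1 X29.00 Y8.00 E0.9744
G1 X0.00 Y8.00 E1.7381
G1 X0.00 Y0.00 E1.9488

At z = 0.28 mm: the 29×8 cube contributes its full rectangle; the cylinder at (3.5, 9) is absent (z outside [0.5, 18]); Taking the first minus the rest: none of the subtracted shapes is present at this height, so the 29×8 cube is unchanged — 1 connected region. The outline is a single polygon with 4 vertices. Extrusion per mm of travel: 0.6 × 0.28 / (π × 1.425²) = 0.026335. Accumulating E over each segment gives final E = 1.9488.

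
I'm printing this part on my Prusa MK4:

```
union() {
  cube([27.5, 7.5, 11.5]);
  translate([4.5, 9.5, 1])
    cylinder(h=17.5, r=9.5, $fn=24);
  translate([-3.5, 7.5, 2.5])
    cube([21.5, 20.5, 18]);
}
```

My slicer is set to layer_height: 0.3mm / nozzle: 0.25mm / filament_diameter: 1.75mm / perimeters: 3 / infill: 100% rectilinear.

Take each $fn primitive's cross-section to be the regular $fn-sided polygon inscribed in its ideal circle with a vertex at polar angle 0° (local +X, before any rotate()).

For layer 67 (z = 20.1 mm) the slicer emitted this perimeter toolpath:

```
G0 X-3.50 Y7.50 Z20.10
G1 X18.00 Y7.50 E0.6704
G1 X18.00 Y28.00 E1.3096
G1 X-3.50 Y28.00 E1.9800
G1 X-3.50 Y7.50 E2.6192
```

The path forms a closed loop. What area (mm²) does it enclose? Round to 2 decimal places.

Apply the shoelace formula to the sequence of (X, Y) vertices; enclosed area = 440.75 mm².

440.75 mm²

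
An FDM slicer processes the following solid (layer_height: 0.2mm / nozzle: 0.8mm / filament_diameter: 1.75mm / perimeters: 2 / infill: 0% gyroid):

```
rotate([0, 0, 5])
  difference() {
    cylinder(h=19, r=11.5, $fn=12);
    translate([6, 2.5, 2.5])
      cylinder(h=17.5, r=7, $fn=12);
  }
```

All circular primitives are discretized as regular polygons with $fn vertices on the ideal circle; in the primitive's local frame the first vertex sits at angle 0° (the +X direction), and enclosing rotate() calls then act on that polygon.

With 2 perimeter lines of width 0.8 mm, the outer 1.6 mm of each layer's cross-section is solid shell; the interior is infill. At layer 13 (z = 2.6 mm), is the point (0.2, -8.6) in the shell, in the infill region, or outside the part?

infill

At z = 2.6 mm: the r=11.5 cylinder gives a regular 12-gon of circumradius 11.5 (constant along its height); the r=7 cylinder at (6, 2.5) gives a regular 12-gon of circumradius 7 (constant along its height); After the difference (first − rest): starting from the r=11.5 cylinder, the r=7 cylinder at (6, 2.5) partially overlaps it — only the 127.29 mm² overlap (of its 147.00 mm²) is removed, clipping the outline — 1 connected region; (whole slice rotated 5° about Z — lengths, areas and connectivity unchanged). Overall, the cross-section is a single solid region. Undo the 5° rotation: the query point maps to (-0.550, -8.585) in the un-rotated model frame. The nearest boundary edge runs (-0.00, -11.50)→(-5.75, -9.96); distance from the point to it = 2.67 mm. The point is inside the cross-section and 2.67 mm from the nearest boundary — more than the 1.6 mm shell width (2 × 0.8), so it's in the infill interior.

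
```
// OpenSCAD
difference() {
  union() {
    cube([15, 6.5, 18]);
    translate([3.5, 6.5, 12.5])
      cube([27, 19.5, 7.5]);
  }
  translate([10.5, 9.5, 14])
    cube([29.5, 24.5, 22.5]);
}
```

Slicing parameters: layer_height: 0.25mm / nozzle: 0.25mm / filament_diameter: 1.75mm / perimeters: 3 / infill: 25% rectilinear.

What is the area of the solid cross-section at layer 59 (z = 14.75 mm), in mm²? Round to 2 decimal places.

At z = 14.75 mm: the cube is present — its section is the full 15×6.5 rectangle (area 97.50 mm²); the cube at (3.5, 6.5) (footprint 27×19.5) is included at this height (area 526.50 mm²); Merging all regions: the 2 present regions share edge segments without overlapping in area, so areas simply add but the touching pieces fuse into one outline (the shared edge portions become interior and drop out of the boundary) — area = 624.00 mm²; the cube at (10.5, 9.5) (footprint 29.5×24.5) is included at this height (area 722.75 mm²); Taking the first minus the rest: starting from that combined region (624.00 mm²), the 29.5×24.5 cube at (10.5, 9.5) partially overlaps it — only the 330.00 mm² overlap (of its 722.75 mm²) is removed, clipping the outline — area = 294.00 mm². Overall, the cross-section is a single solid region. Net area = 294.00 mm².

294.00 mm²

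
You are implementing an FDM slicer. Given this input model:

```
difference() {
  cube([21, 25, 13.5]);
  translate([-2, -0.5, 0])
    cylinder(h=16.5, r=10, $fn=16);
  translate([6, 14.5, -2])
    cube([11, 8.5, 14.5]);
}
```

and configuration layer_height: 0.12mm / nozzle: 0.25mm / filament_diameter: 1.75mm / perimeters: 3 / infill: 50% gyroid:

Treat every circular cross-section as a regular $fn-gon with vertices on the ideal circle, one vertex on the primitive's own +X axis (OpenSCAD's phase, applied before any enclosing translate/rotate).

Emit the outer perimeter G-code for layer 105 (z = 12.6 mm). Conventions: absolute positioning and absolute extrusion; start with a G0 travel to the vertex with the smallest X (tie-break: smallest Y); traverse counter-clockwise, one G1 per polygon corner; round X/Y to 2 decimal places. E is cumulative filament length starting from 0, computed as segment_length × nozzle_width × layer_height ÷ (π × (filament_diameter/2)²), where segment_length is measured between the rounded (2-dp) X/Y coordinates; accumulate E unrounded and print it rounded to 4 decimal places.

At z = 12.6 mm: the cube (footprint 21×25) is included at this height; the cylinder at (-2, -0.5): section is a regular 16-gon, circumradius r=10; the cube at (6, 14.5) is not intersected at this z (z outside [-2, 12.5]); Subtracting the remaining from the first: starting from the 21×25 cube, the r=10 cylinder at (-2, -0.5) partially overlaps it — only the 52.96 mm² overlap (of its 306.15 mm²) is removed, clipping the outline — 1 connected region. The outline is a single polygon with 8 vertices. Extrusion per mm of travel: 0.25 × 0.12 / (π × 0.875²) = 0.012473. Accumulating E over each segment gives final E = 1.0983.

G0 X0.00 Y9.10 Z12.60
G1 X1.83 Y8.74 E0.0233
G1 X5.07 Y6.57 E0.0719
G1 X7.24 Y3.33 E0.1205
G1 X7.90 Y0.00 E0.1629
G1 X21.00 Y0.00 E0.3263
G1 X21.00 Y25.00 E0.6381
G1 X0.00 Y25.00 E0.9000
G1 X0.00 Y9.10 E1.0983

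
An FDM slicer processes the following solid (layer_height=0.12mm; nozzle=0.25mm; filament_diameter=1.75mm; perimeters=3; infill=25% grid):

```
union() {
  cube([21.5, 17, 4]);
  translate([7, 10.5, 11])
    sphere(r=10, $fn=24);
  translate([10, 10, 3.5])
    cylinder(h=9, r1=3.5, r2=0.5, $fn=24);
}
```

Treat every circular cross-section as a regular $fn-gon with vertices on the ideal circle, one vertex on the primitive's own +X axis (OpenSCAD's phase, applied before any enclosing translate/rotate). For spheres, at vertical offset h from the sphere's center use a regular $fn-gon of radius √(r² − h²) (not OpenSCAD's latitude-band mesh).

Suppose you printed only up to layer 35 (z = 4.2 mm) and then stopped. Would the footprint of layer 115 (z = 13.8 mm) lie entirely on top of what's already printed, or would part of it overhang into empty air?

part overhangs

Compare the two slices. At z = 4.2: the cube does not reach this height (z outside [0, 4]); the r=10 sphere at (7, 10.5) slices to a regular 24-gon of circumradius 7.332 (√(r²−h²) with h=6.8 from center) (area = (24/2)·7.332²·sin(360°/24) = 166.97 mm²); the cone at (10, 10): at t=0.078 of its height the radius interpolates to r₁+(r₂−r₁)t = 3.267, giving a regular 24-gon of that circumradius (area = (24/2)·3.267²·sin(360°/24) = 33.14 mm²); Taking the union: the cone at (10, 10) lies entirely inside the r=10 sphere at (7, 10.5), so the union is just the r=10 sphere at (7, 10.5) — area = 166.97 mm². At z = 13.8: the cube is not intersected at this z (z outside [0, 4]); the r=10 sphere at (7, 10.5) slices to a regular 24-gon of circumradius 9.600 (√(r²−h²) with h=2.8 from center) (area = (24/2)·9.600²·sin(360°/24) = 286.23 mm²); the cone at (10, 10) does not reach this height (z outside [3.5, 12.5]); Combining (union): only the r=10 sphere at (7, 10.5) is present, so the union is just that shape — area = 286.23 mm². Checking containment: at z = 13.8 the cross-section extends beyond the z = 4.2 cross-section by about 119.26 mm².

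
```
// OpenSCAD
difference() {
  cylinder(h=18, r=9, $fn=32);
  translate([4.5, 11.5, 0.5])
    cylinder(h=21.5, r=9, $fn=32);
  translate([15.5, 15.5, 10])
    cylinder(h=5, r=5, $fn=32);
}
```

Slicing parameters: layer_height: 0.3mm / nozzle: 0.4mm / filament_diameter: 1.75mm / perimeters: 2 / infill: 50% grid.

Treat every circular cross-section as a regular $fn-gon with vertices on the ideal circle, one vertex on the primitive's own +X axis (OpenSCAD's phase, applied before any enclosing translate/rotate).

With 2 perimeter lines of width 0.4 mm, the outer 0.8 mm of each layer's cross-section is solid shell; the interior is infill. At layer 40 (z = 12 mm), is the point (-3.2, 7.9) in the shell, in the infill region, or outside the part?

At z = 12 mm: the r=9 cylinder gives a regular 32-gon of circumradius 9 (constant along its height); the r=9 cylinder at (4.5, 11.5) gives a regular 32-gon of circumradius 9 (constant along its height); the r=5 cylinder at (15.5, 15.5) gives a regular 32-gon of circumradius 5 (constant along its height); Taking the first minus the rest: starting from the r=9 cylinder, the r=9 cylinder at (4.5, 11.5) partially overlaps it — only the 50.29 mm² overlap (of its 252.84 mm²) is removed, clipping the outline; the r=5 cylinder at (15.5, 15.5) misses the remaining region (no effect) — 1 connected region. Overall, the cross-section is a single solid region. The nearest boundary edge runs (-3.81, 8.06)→(-2.98, 6.50); distance from the point to it = 0.47 mm. The point is not inside any of the regions above, so it lies outside the cross-section (0.47 mm from the nearest boundary).

outside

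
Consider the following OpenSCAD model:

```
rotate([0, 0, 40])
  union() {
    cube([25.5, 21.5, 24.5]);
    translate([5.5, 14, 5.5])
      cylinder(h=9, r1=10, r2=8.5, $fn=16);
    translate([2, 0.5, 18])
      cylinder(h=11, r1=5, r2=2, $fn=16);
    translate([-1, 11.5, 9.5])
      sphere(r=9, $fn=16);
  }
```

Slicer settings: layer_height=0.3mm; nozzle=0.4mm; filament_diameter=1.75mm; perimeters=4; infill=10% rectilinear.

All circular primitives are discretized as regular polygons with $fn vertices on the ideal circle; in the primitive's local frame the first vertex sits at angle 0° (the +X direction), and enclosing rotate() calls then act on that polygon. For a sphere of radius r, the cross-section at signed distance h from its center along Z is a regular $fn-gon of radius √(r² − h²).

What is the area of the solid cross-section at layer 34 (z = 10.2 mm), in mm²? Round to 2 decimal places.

700.90 mm²

At z = 10.2 mm: the 25.5×21.5 cube contributes its full rectangle (area 548.25 mm²); the cone at (5.5, 14) contributes a regular 16-gon of circumradius 9.217 (interpolated between r1=10 and r2=8.5 at t=0.522) (area = (16/2)·9.217²·sin(360°/16) = 260.06 mm²); the cone at (2, 0.5) is not intersected at this z (z outside [18, 29]); the r=9 sphere at (-1, 11.5) contributes a regular 16-gon of circumradius √(9²−0.7²) = 8.973 (area = (16/2)·8.973²·sin(360°/16) = 246.48 mm²); Combining (union): the regions partially overlap — summed areas 1054.79 mm² minus the doubly-counted overlap 353.89 mm² gives 700.90 mm² — area = 700.90 mm²; (whole slice rotated 40° about Z — lengths, areas and connectivity unchanged). Overall, the cross-section is a single solid region. Net area = 700.90 mm².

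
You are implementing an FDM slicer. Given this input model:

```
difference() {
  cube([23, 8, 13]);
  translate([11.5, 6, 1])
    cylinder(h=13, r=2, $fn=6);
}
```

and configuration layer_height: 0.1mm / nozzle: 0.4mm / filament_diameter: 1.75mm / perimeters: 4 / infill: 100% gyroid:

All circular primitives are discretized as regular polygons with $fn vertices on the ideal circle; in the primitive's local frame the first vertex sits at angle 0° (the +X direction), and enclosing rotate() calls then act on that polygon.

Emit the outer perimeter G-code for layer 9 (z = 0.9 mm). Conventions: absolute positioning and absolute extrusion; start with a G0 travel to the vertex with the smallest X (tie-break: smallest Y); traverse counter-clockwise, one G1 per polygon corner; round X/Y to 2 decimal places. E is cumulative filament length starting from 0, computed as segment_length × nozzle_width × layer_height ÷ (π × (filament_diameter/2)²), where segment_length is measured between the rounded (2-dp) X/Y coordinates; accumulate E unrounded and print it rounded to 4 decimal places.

At z = 0.9 mm: the cube (footprint 23×8) is included at this height; the cylinder at (11.5, 6) is not intersected at this z (z outside [1, 14]); Taking the first minus the rest: none of the subtracted shapes is present at this height, so the 23×8 cube is unchanged — 1 connected region. The outline is a single polygon with 4 vertices. Extrusion per mm of travel: 0.4 × 0.1 / (π × 0.875²) = 0.016630. Accumulating E over each segment gives final E = 1.0311.

G0 X0.00 Y0.00 Z0.90
G1 X23.00 Y0.00 E0.3825
G1 X23.00 Y8.00 E0.5155
G1 X0.00 Y8.00 E0.8980
G1 X0.00 Y0.00 E1.0311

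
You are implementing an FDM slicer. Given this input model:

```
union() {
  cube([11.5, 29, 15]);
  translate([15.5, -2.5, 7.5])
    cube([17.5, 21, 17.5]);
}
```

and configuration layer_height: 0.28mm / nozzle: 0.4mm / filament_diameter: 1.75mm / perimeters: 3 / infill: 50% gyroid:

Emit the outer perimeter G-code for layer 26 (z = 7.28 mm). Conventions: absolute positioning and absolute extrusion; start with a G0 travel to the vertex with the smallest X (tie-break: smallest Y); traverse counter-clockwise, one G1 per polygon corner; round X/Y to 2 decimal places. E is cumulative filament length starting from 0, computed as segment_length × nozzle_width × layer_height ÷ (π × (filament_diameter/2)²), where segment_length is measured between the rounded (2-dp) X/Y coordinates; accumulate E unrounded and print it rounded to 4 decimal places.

G0 X0.00 Y0.00 Z7.28
G1 X11.50 Y0.00 E0.5355
G1 X11.50 Y29.00 E1.8858
G1 X0.00 Y29.00 E2.4213
G1 X0.00 Y0.00 E3.7717

At z = 7.28 mm: the 11.5×29 cube contributes its full rectangle; the cube at (15.5, -2.5) does not reach this height (z outside [7.5, 25]); Taking the union: only the 11.5×29 cube is present, so the union is just that shape — 1 connected region. The outline is a single polygon with 4 vertices. Extrusion per mm of travel: 0.4 × 0.28 / (π × 0.875²) = 0.046564. Accumulating E over each segment gives final E = 3.7717.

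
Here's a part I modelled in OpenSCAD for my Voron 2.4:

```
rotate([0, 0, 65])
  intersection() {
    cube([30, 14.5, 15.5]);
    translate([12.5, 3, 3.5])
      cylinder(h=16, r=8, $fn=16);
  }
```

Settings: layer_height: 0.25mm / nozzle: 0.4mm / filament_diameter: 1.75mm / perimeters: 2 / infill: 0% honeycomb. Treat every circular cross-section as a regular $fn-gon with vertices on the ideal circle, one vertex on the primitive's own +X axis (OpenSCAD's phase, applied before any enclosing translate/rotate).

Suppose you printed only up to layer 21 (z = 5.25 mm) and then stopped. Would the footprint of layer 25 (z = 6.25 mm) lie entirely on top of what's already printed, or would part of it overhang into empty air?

Compare the two slices. At z = 5.25: the cube is present — its section is the full 30×14.5 rectangle (area 435.00 mm²); the cylinder at (12.5, 3): section is a regular 16-gon, circumradius r=8 (area = (16/2)·8.000²·sin(360°/16) = 195.93 mm²); Taking the intersection: the r=8 cylinder at (12.5, 3) partially overlaps the 30×14.5 cube; clipping to the common part keeps 144.18 mm² — area = 144.18 mm²; (rotated 65° about Z; rotation is an isometry so areas/perimeters/island counts are preserved). At z = 6.25: the cube (footprint 30×14.5) is included at this height (area 435.00 mm²); the r=8 cylinder at (12.5, 3) gives a regular 16-gon of circumradius 8 (constant along its height) (area = (16/2)·8.000²·sin(360°/16) = 195.93 mm²); Keeping only the common overlap: the r=8 cylinder at (12.5, 3) partially overlaps the 30×14.5 cube; clipping to the common part keeps 144.18 mm² — area = 144.18 mm²; (rotated 65° about Z; rotation is an isometry so areas/perimeters/island counts are preserved). Checking containment: the cross-section at z = 6.25 is a subset of the cross-section at z = 5.25.

entirely on top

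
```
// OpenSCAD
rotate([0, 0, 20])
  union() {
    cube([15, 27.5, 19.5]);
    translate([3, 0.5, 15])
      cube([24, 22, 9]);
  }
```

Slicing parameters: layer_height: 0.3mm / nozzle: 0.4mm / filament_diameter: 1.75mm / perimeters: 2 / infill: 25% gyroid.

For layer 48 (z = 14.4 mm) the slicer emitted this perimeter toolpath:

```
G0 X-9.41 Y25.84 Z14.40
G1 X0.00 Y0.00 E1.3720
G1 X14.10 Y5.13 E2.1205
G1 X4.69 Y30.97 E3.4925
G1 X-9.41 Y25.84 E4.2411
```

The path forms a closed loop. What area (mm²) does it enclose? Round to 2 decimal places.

412.62 mm²

Apply the shoelace formula to the sequence of (X, Y) vertices; enclosed area = 412.62 mm².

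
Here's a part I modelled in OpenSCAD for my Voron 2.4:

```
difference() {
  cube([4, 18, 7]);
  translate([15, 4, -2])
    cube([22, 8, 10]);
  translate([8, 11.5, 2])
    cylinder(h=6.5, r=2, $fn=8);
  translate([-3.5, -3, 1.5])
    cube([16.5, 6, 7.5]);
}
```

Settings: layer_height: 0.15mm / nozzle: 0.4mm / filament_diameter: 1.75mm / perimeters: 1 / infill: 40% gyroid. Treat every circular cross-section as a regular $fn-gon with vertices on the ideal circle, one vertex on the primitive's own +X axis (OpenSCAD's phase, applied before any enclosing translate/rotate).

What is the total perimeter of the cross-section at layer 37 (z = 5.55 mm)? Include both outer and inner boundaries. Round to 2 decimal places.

38.00 mm

At z = 5.55 mm: the cube (footprint 4×18) is included at this height (perimeter 44.00 mm); the 22×8 cube at (15, 4) contributes its full rectangle (perimeter 60.00 mm); the cylinder at (8, 11.5): section is a regular 8-gon, circumradius r=2 (perimeter = 2·8·2.000·sin(180°/8) = 12.25 mm); the cube at (-3.5, -3) is present — its section is the full 16.5×6 rectangle (perimeter 45.00 mm); After the difference (first − rest): starting from the 4×18 cube, the 22×8 cube at (15, 4) misses the remaining region (no effect); the r=2 cylinder at (8, 11.5) misses the remaining region (no effect); the 16.5×6 cube at (-3.5, -3) partially overlaps it — only the 12.00 mm² overlap (of its 99.00 mm²) is removed, clipping the outline — boundary = 38.00 mm. Overall, the cross-section is a single solid region. Total boundary length (outer) = 38.00 mm.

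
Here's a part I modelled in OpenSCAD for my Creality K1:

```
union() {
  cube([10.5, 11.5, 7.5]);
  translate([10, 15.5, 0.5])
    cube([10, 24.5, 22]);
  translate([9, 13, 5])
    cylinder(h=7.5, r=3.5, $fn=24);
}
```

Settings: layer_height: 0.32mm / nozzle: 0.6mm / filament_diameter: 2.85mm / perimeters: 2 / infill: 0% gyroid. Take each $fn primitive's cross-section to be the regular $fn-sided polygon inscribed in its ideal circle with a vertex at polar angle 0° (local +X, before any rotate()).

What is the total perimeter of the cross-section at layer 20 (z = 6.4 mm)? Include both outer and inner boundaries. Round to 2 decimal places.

At z = 6.4 mm: the cube (footprint 10.5×11.5) is included at this height (perimeter 44.00 mm); the cube at (10, 15.5) (footprint 10×24.5) is included at this height (perimeter 69.00 mm); the r=3.5 cylinder at (9, 13) gives a regular 24-gon of circumradius 3.5 (constant along its height) (perimeter = 2·24·3.500·sin(180°/24) = 21.93 mm); Combining (union): the regions partially overlap (shared area 7.96 mm²), so the edge portions inside another operand are dropped and the merged outline is re-measured after clipping — boundary = 119.21 mm. Overall, the cross-section is a single solid region. Total boundary length (outer) = 119.21 mm.

119.21 mm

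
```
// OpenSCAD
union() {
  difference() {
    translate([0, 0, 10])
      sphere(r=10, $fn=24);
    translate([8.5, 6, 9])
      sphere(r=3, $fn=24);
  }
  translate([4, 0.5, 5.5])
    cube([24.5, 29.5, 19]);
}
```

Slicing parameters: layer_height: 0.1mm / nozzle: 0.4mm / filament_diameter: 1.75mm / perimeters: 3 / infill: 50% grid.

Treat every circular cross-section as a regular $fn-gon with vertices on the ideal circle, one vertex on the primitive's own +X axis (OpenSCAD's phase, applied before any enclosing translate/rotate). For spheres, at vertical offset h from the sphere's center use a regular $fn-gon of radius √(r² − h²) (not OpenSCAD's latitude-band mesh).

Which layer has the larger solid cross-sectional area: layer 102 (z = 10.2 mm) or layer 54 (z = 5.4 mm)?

layer 102 (z = 10.2 mm)

Layer 102 (z = 10.2): the r=10 sphere contributes a regular 24-gon of circumradius √(10²−0.2²) = 9.998 (area = (24/2)·9.998²·sin(360°/24) = 310.46 mm²); the r=3 sphere at (8.5, 6) contributes a regular 24-gon of circumradius √(3²−1.2²) = 2.750 (area = (24/2)·2.750²·sin(360°/24) = 23.48 mm²); Taking the first minus the rest: starting from the r=10 sphere (310.46 mm²), the r=3 sphere at (8.5, 6) partially overlaps it — only the 8.58 mm² overlap (of its 23.48 mm²) is removed, clipping the outline — area = 301.88 mm²; the cube at (4, 0.5) is present — its section is the full 24.5×29.5 rectangle (area 722.75 mm²); Merging all regions: the regions partially overlap — summed areas 1024.63 mm² minus the doubly-counted overlap 27.39 mm² gives 997.23 mm² — area = 997.23 mm². So its area = 997.23 mm². Layer 54 (z = 5.4): the r=10 sphere slices to a regular 24-gon of circumradius 8.879 (√(r²−h²) with h=4.6 from center) (area = (24/2)·8.879²·sin(360°/24) = 244.86 mm²); the sphere at (8.5, 6) does not reach this height (|z−center|=3.600 > r=3); Taking the first minus the rest: none of the subtracted shapes is present at this height, so the r=10 sphere is unchanged — area = 244.86 mm²; the cube at (4, 0.5) does not reach this height (z outside [5.5, 24.5]); Combining (union): only that combined region is present, so the union is just that shape — area = 244.86 mm². So its area = 244.86 mm². Layer 102 is larger (997.23 vs 244.86 mm²).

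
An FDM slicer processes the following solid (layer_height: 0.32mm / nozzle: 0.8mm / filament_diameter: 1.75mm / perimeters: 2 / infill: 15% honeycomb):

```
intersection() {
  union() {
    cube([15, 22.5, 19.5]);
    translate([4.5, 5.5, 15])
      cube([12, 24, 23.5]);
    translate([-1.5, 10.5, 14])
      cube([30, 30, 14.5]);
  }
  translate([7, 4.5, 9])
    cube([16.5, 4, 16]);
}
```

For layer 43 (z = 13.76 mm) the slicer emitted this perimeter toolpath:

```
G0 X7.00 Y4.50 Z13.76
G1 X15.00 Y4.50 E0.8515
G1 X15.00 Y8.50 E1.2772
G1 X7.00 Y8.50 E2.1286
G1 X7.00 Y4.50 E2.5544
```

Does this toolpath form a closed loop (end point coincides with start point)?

Start point (G0): (7.00, 4.50). End point (last G1): the path returns to the start — closed.

yes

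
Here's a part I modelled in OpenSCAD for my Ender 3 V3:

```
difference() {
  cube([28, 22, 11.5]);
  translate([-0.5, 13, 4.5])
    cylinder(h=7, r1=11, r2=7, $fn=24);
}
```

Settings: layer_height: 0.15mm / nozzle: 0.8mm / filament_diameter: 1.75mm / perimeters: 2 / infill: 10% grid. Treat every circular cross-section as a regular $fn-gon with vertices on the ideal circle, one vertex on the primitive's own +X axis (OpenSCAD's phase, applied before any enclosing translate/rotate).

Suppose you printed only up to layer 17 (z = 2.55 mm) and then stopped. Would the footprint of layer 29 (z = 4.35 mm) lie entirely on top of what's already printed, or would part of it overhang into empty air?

entirely on top

Compare the two slices. At z = 2.55: the 28×22 cube contributes its full rectangle (area 616.00 mm²); the cone at (-0.5, 13) is not intersected at this z (z outside [4.5, 11.5]); Subtracting the remaining from the first: none of the subtracted shapes is present at this height, so the 28×22 cube is unchanged — area = 616.00 mm². At z = 4.35: the 28×22 cube contributes its full rectangle (area 616.00 mm²); the cone at (-0.5, 13) is absent (z outside [4.5, 11.5]); After the difference (first − rest): none of the subtracted shapes is present at this height, so the 28×22 cube is unchanged — area = 616.00 mm². Checking containment: the cross-section at z = 4.35 is a subset of the cross-section at z = 2.55.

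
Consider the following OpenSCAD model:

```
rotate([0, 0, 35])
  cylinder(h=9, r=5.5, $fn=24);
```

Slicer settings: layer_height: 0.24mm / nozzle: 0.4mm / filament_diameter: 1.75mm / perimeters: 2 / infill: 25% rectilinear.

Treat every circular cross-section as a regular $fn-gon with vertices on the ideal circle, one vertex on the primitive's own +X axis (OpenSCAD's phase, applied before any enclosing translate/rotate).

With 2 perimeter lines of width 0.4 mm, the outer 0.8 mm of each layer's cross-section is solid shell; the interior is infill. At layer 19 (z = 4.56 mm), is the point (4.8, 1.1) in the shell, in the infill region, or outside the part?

shell

At z = 4.56 mm: the r=5.5 cylinder gives a regular 24-gon of circumradius 5.5 (constant along its height); (rotated 35° about Z; rotation is an isometry so areas/perimeters/island counts are preserved). Overall, the cross-section is a single solid region. Undo the 35° rotation: the query point maps to (4.563, -1.852) in the un-rotated model frame. The nearest boundary edge runs (4.76, -2.75)→(5.31, -1.42); distance from the point to it = 0.53 mm. The point is inside the cross-section, 0.53 mm from the nearest boundary — within the 0.8 mm shell band (2 × 0.4).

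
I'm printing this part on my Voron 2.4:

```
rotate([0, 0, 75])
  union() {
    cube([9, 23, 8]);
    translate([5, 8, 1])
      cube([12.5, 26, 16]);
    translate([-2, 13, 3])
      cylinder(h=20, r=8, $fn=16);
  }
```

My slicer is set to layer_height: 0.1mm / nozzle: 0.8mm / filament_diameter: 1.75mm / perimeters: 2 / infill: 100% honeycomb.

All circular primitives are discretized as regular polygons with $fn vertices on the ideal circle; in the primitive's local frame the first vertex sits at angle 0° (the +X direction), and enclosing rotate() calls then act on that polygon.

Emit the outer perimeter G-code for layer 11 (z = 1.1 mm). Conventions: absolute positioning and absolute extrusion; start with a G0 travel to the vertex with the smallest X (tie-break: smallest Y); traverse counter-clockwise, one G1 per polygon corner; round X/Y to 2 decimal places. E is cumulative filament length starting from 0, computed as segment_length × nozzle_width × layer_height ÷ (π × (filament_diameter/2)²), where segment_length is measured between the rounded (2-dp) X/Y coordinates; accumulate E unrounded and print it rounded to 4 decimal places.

At z = 1.1 mm: the cube is present — its section is the full 9×23 rectangle; the cube at (5, 8) is present — its section is the full 12.5×26 rectangle; the cylinder at (-2, 13) is not intersected at this z (z outside [3, 23]); Merging all regions: the regions partially overlap (shared area 60.00 mm²), so overlapping operands fuse into one piece — 1 connected region; (whole slice rotated 75° about Z — lengths, areas and connectivity unchanged). The outline is a single polygon with 8 vertices. Extrusion per mm of travel: 0.8 × 0.1 / (π × 0.875²) = 0.033260. Accumulating E over each segment gives final E = 3.4259.

G0 X-31.55 Y13.63 Z1.10
G1 X-20.92 Y10.78 E0.3660
G1 X-22.22 Y5.95 E0.5324
G1 X0.00 Y0.00 E1.2975
G1 X2.33 Y8.69 E1.5967
G1 X-5.40 Y10.76 E1.8629
G1 X-3.20 Y18.97 E2.1456
G1 X-28.31 Y25.70 E3.0102
G1 X-31.55 Y13.63 E3.4259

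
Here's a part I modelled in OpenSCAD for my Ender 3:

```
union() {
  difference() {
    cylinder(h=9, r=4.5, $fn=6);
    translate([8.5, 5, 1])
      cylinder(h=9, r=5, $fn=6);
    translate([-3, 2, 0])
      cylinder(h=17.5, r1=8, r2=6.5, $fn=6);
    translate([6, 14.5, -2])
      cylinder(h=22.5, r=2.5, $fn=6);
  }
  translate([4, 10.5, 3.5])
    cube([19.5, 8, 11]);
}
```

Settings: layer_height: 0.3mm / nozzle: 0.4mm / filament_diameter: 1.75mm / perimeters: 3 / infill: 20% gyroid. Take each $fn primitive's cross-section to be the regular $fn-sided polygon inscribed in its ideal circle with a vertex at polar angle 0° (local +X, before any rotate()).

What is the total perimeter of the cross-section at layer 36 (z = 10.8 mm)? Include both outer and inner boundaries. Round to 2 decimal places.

55.00 mm

At z = 10.8 mm: the cylinder is not intersected at this z (z outside [0, 9]); the cylinder at (8.5, 5) does not reach this height (z outside [1, 10]); the cone at (-3, 2) (r1=8→r2=6.5) has section circumradius 7.074 here — a regular 6-gon (perimeter = 2·6·7.074·sin(180°/6) = 42.45 mm); the cylinder at (6, 14.5): section is a regular 6-gon, circumradius r=2.5 (perimeter = 2·6·2.500·sin(180°/6) = 15.00 mm); Taking the first minus the rest: the first operand is absent here, so nothing remains; the cube at (4, 10.5) is present — its section is the full 19.5×8 rectangle (perimeter 55.00 mm); Combining (union): only the 19.5×8 cube at (4, 10.5) is present, so the union is just that shape — boundary = 55.00 mm. Overall, the cross-section is a single solid region. Total boundary length (outer) = 55.00 mm.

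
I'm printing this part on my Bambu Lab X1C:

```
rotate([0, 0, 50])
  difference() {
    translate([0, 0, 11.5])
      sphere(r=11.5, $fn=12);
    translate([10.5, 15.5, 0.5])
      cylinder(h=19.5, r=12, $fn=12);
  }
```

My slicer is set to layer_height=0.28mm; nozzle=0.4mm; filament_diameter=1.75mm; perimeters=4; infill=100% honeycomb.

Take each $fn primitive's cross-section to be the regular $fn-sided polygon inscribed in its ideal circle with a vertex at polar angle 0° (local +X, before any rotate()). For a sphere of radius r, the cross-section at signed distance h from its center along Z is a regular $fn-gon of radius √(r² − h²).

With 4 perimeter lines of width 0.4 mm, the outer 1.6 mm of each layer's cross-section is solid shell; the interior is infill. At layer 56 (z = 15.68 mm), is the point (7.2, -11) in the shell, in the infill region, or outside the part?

At z = 15.68 mm: the sphere: section is a regular 12-gon, circumradius = √(r²−h²) = √(11.5²−4.18²) = 10.713; the cylinder at (10.5, 15.5): section is a regular 12-gon, circumradius r=12; After the difference (first − rest): starting from the r=11.5 sphere, the r=12 cylinder at (10.5, 15.5) partially overlaps it — only the 28.19 mm² overlap (of its 432.00 mm²) is removed, clipping the outline — 1 connected region; (rotated 50° about Z; rotation is an isometry so areas/perimeters/island counts are preserved). Overall, the cross-section is a single solid region. Undo the 50° rotation: the query point maps to (-3.798, -12.586) in the un-rotated model frame. The nearest boundary edge runs (-0.00, -10.71)→(-5.36, -9.28); distance from the point to it = 2.79 mm. The point is not inside any of the regions above, so it lies outside the cross-section (2.79 mm from the nearest boundary).

outside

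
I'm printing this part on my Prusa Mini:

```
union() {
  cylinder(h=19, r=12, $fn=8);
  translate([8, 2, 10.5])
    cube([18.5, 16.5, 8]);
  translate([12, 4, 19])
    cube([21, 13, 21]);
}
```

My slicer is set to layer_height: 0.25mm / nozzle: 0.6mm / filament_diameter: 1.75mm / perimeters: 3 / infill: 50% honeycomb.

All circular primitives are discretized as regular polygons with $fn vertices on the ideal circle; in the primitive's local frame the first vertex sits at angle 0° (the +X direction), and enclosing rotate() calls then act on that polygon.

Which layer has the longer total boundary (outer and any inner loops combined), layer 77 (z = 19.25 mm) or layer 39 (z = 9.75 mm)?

Layer 77 (z = 19.25): the cylinder is absent (z outside [0, 19]); the cube at (8, 2) is not intersected at this z (z outside [10.5, 18.5]); the cube at (12, 4) is present — its section is the full 21×13 rectangle (perimeter 68.00 mm); Combining (union): only the 21×13 cube at (12, 4) is present, so the union is just that shape — boundary = 68.00 mm. So its perimeter = 68.00 mm. Layer 39 (z = 9.75): the r=12 cylinder contributes a regular 8-gon of circumradius 12 (perimeter = 2·8·12.000·sin(180°/8) = 73.48 mm); the cube at (8, 2) is absent (z outside [10.5, 18.5]); the cube at (12, 4) does not reach this height (z outside [19, 40]); Merging all regions: only the r=12 cylinder is present, so the union is just that shape — boundary = 73.48 mm. So its perimeter = 73.48 mm. Layer 39 is larger (73.48 vs 68.00 mm).

layer 39 (z = 9.75 mm)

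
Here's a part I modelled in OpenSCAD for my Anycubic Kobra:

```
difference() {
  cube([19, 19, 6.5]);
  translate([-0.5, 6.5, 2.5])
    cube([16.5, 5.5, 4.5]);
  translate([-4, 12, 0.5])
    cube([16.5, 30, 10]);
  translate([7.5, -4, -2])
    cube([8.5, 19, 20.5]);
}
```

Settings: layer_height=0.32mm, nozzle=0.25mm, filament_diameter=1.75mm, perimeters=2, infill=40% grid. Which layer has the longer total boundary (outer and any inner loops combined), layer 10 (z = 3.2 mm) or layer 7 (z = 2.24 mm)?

layer 7 (z = 2.24 mm)

Layer 10 (z = 3.2): the cube is present — its section is the full 19×19 rectangle (perimeter 76.00 mm); the cube at (-0.5, 6.5) is present — its section is the full 16.5×5.5 rectangle (perimeter 44.00 mm); the 16.5×30 cube at (-4, 12) contributes its full rectangle (perimeter 93.00 mm); the 8.5×19 cube at (7.5, -4) contributes its full rectangle (perimeter 55.00 mm); Taking the first minus the rest: starting from the 19×19 cube, the 16.5×5.5 cube at (-0.5, 6.5) partially overlaps it — only the 88.00 mm² overlap (of its 90.75 mm²) is removed, clipping the outline; the 16.5×30 cube at (-4, 12) partially overlaps it — only the 87.50 mm² overlap (of its 495.00 mm²) is removed, clipping the outline; the 8.5×19 cube at (7.5, -4) partially overlaps it — only the 65.75 mm² overlap (of its 161.50 mm²) is removed, clipping the outline — boundary = 79.00 mm. So its perimeter = 79.00 mm. Layer 7 (z = 2.24): the 19×19 cube contributes its full rectangle (perimeter 76.00 mm); the cube at (-0.5, 6.5) is not intersected at this z (z outside [2.5, 7]); the cube at (-4, 12) (footprint 16.5×30) is included at this height (perimeter 93.00 mm); the cube at (7.5, -4) is present — its section is the full 8.5×19 rectangle (perimeter 55.00 mm); Subtracting the remaining from the first: starting from the 19×19 cube, the 16.5×30 cube at (-4, 12) partially overlaps it — only the 87.50 mm² overlap (of its 495.00 mm²) is removed, clipping the outline; the 8.5×19 cube at (7.5, -4) partially overlaps it — only the 112.50 mm² overlap (of its 161.50 mm²) is removed, clipping the outline — boundary = 90.00 mm. So its perimeter = 90.00 mm. Layer 7 is larger (90.00 vs 79.00 mm).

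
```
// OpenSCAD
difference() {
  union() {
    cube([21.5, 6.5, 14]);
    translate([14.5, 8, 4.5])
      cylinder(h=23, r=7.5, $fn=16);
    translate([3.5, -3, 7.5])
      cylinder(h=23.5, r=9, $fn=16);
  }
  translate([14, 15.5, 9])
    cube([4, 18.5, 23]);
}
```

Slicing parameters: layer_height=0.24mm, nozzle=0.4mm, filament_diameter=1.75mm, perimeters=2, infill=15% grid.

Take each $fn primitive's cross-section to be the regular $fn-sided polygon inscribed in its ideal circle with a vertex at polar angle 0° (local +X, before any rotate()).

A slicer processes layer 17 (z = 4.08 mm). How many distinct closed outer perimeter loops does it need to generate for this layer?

At z = 4.08 mm: the 21.5×6.5 cube contributes its full rectangle; the cylinder at (14.5, 8) is absent (z outside [4.5, 27.5]); the cylinder at (3.5, -3) is not intersected at this z (z outside [7.5, 31]); Taking the union: only the 21.5×6.5 cube is present, so the union is just that shape — 1 connected region; the cube at (14, 15.5) is not intersected at this z (z outside [9, 32]); Subtracting the remaining from the first: none of the subtracted shapes is present at this height, so that combined region is unchanged — 1 connected region. The result has 1 disconnected region.

1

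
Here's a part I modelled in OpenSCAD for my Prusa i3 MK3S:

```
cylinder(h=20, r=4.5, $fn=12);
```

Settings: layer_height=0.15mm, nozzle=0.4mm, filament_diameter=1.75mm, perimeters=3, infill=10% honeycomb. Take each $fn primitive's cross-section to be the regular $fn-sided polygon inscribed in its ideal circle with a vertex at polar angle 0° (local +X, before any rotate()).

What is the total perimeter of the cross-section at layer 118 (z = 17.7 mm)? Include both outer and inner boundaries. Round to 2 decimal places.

At z = 17.7 mm: the cylinder: section is a regular 12-gon, circumradius r=4.5 (perimeter = 2·12·4.500·sin(180°/12) = 27.95 mm). Overall, the cross-section is a single solid region. Total boundary length (outer) = 27.95 mm.

27.95 mm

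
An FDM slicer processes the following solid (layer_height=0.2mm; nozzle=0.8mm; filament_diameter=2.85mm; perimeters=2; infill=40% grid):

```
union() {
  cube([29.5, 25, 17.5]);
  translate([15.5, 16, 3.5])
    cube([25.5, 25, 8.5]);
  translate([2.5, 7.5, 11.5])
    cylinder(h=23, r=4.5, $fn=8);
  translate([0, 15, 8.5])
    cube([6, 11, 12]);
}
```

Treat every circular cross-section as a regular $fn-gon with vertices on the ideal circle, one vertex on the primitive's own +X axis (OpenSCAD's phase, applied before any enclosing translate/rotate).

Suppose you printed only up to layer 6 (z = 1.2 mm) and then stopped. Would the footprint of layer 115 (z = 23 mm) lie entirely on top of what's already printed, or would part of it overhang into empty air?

Compare the two slices. At z = 1.2: the cube is present — its section is the full 29.5×25 rectangle (area 737.50 mm²); the cube at (15.5, 16) does not reach this height (z outside [3.5, 12]); the cylinder at (2.5, 7.5) is not intersected at this z (z outside [11.5, 34.5]); the cube at (0, 15) is absent (z outside [8.5, 20.5]); Combining (union): only the 29.5×25 cube is present, so the union is just that shape — area = 737.50 mm². At z = 23: the cube does not reach this height (z outside [0, 17.5]); the cube at (15.5, 16) is absent (z outside [3.5, 12]); the r=4.5 cylinder at (2.5, 7.5) gives a regular 8-gon of circumradius 4.5 (constant along its height) (area = (8/2)·4.500²·sin(360°/8) = 57.28 mm²); the cube at (0, 15) is absent (z outside [8.5, 20.5]); Taking the union: only the r=4.5 cylinder at (2.5, 7.5) is present, so the union is just that shape — area = 57.28 mm². Checking containment: at z = 23 the cross-section extends beyond the z = 1.2 cross-section by about 8.73 mm².

part overhangs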